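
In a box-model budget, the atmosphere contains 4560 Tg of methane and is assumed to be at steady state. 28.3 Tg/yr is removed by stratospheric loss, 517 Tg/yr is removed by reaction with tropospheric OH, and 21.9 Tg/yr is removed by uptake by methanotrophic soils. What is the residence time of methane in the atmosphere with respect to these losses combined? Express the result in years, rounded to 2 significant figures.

Total removal = 28.30 + 517.0 + 21.90 = 567.20 Tg/yr.
τ = M / ΣF_out = 4560 / 567.20 = 8.039 yr.

8.0 yr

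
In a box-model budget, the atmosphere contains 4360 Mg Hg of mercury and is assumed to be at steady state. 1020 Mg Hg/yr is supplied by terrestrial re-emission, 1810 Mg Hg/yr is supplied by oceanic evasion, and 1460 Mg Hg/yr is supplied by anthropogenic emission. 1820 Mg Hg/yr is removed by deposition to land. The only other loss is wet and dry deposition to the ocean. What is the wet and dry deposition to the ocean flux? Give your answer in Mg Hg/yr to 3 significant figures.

2470 Mg Hg/yr

At steady state ΣF_in = ΣF_out.
ΣF_in = 1020 + 1810 + 1460 = 4290.0 Mg Hg/yr.
Wet and dry deposition to the ocean flux = ΣF_in − (1820) = 4290.0 − 1820 = 2470 Mg Hg/yr.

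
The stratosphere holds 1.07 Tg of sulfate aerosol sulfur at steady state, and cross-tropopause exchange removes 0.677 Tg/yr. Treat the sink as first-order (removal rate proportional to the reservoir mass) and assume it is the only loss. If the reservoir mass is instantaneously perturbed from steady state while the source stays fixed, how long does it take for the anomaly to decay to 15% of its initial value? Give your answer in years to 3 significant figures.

3.00 yr

For a linear reservoir the anomaly decays as exp(−t/τ) with τ = M/F = 1.07/0.677 = 1.581 yr.
exp(−t/τ) = 0.15 ⇒ t = −τ ln(0.15) = 1.581 × 1.897 = 2.998 yr.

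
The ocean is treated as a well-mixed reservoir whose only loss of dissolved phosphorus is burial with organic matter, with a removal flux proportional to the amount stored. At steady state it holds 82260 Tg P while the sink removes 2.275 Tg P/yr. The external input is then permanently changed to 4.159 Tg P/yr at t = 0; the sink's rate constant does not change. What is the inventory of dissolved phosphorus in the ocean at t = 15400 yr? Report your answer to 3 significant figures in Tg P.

106000 Tg P

τ = M₀/F₀ = 82260/2.275 = 36160 yr; rate constant k = 1/τ.
New steady state M_∞ = F₁/k = F₁·τ = 4.159 × 36160 = 150380 Tg P.
M(t) = M_∞ + (M₀ − M_∞)·e^(−t/τ); t/τ = 15400/36160 = 0.4259, so e^(−t/τ) = 0.6532.
M(t) = 150380 − 68120 × 0.6532 = 105890 Tg P.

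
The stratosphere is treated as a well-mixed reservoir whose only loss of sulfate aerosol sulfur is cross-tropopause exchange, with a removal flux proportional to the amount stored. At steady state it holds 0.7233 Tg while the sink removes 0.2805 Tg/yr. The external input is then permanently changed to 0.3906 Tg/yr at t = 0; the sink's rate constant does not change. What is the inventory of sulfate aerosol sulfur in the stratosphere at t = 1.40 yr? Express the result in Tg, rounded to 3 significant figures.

τ = M₀/F₀ = 0.7233/0.2805 = 2.579 yr; rate constant k = 1/τ.
New steady state M_∞ = F₁/k = F₁·τ = 0.3906 × 2.579 = 1.0072 Tg.
M(t) = M_∞ + (M₀ − M_∞)·e^(−t/τ); t/τ = 1.40/2.579 = 0.5429, so e^(−t/τ) = 0.5810.
M(t) = 1.0072 − 0.2839 × 0.5810 = 0.84224 Tg.

0.842 Tg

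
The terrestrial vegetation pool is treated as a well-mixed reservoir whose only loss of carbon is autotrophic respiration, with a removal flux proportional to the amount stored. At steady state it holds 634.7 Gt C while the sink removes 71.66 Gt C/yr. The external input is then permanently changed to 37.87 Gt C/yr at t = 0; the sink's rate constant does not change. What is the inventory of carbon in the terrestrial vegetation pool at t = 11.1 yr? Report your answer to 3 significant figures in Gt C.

Residence time τ = M₀/F₀ = 8.857 yr. The eventual steady state is M_∞ = M₀·(F₁/F₀) = 634.7 × 37.87/71.66 = 335.42 Gt C.
The anomaly ΔM(t) = M(t) − M_∞ decays as ΔM₀·e^(−t/τ) with ΔM₀ = 634.7 − 335.42 = 299.3 Gt C.
At t = 11.1 yr, e^(−t/τ) = e^(−1.253) = 0.2856, so ΔM = 85.47 Gt C and M = 335.42 + 85.47 = 420.89 Gt C.

421 Gt C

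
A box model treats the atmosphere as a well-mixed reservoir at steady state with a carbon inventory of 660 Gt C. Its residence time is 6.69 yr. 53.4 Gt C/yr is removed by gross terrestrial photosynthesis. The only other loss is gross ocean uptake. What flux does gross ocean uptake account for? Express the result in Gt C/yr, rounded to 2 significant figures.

45 Gt C/yr

Total removal F = M/τ = 660 / 6.69 = 98.65 Gt C/yr.
Gross ocean uptake = F − (53.4) = 98.65 − 53.40 = 45.25 Gt C/yr.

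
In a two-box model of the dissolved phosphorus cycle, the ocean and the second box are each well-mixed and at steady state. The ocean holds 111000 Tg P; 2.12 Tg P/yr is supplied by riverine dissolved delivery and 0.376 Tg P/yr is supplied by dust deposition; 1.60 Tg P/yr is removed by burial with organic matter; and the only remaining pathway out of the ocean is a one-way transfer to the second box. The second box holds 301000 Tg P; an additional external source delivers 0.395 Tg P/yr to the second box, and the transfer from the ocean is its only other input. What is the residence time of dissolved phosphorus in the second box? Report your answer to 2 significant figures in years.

230000 yr

Balance the ocean: ΣF_in = 2.12 + 0.376 = 2.4960 Tg P/yr.
Transfer to the second box = ΣF_in − (1.60) = 0.89600 Tg P/yr.
Total input to the second box = 0.89600 + 0.395 = 1.2910 Tg P/yr; at steady state this equals its total output.
τ = M / F = 301000 / 1.2910 = 233200 yr.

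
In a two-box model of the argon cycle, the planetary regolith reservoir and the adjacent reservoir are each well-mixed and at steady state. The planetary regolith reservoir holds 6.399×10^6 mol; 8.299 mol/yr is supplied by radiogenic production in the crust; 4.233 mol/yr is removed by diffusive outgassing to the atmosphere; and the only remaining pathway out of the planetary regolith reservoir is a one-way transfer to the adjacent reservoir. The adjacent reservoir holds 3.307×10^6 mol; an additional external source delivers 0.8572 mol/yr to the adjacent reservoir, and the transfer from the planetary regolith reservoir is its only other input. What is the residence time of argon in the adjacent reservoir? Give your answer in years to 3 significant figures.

672000 yr

Balance the planetary regolith reservoir: ΣF_in = 8.2990 mol/yr.
Transfer to the adjacent reservoir = ΣF_in − (4.233) = 4.0660 mol/yr.
Total input to the adjacent reservoir = 4.0660 + 0.8572 = 4.9232 mol/yr; at steady state this equals its total output.
τ = M / F = 3.307×10^6 / 4.9232 = 671700 yr.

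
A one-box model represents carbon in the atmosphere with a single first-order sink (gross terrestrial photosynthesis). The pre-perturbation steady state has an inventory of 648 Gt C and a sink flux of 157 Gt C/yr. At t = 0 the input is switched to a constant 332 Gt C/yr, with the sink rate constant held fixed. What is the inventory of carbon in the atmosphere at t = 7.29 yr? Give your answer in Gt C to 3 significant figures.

τ = M₀/F₀ = 648/157 = 4.127 yr; rate constant k = 1/τ.
New steady state M_∞ = F₁/k = F₁·τ = 332 × 4.127 = 1370.3 Gt C.
M(t) = M_∞ + (M₀ − M_∞)·e^(−t/τ); t/τ = 7.29/4.127 = 1.766, so e^(−t/τ) = 0.1710.
M(t) = 1370.3 − 722.3 × 0.1710 = 1246.8 Gt C.

1250 Gt C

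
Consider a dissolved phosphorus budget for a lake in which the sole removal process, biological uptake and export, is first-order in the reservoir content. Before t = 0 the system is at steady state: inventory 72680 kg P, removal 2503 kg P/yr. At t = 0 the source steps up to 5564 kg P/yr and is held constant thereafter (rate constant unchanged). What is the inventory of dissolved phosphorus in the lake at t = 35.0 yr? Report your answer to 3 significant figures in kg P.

135000 kg P

τ = M₀/F₀ = 72680/2503 = 29.04 yr; rate constant k = 1/τ.
New steady state M_∞ = F₁/k = F₁·τ = 5564 × 29.04 = 161560 kg P.
M(t) = M_∞ + (M₀ − M_∞)·e^(−t/τ); t/τ = 35.0/29.04 = 1.205, so e^(−t/τ) = 0.2996.
M(t) = 161560 − 88880 × 0.2996 = 134930 kg P.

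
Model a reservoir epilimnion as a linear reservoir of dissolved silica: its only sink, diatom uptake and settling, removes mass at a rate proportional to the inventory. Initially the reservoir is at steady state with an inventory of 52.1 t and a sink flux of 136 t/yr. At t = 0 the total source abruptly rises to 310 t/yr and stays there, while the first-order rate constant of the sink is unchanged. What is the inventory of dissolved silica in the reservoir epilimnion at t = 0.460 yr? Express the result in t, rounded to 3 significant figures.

Residence time τ = M₀/F₀ = 0.3831 yr. The eventual steady state is M_∞ = M₀·(F₁/F₀) = 52.1 × 310/136 = 118.76 t.
The anomaly ΔM(t) = M(t) − M_∞ decays as ΔM₀·e^(−t/τ) with ΔM₀ = 52.1 − 118.76 = −66.66 t.
At t = 0.460 yr, e^(−t/τ) = e^(−1.201) = 0.3010, so ΔM = −20.06 t and M = 118.76 − 20.06 = 98.696 t.

98.7 t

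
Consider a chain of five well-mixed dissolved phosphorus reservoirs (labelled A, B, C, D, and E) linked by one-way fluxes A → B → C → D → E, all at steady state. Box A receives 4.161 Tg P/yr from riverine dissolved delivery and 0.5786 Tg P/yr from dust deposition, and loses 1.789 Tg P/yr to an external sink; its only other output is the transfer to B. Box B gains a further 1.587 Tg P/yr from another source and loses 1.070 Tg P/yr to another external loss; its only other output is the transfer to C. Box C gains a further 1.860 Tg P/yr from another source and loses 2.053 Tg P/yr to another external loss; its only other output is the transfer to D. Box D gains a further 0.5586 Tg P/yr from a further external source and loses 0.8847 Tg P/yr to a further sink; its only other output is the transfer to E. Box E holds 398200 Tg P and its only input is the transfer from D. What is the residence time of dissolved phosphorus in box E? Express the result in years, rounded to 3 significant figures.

135000 yr

Box A: F(A→B) = (4.161 + 0.5786) − 1.789 = 2.9506 Tg P/yr.
Box B: F(B→C) = (2.9506 + 1.587) − 1.070 = 3.4676 Tg P/yr.
Box C: F(C→D) = (3.4676 + 1.860) − 2.053 = 3.2746 Tg P/yr.
Box D: F(D→E) = (3.2746 + 0.5586) − 0.8847 = 2.9485 Tg P/yr.
Box E throughput = its input = 2.9485 Tg P/yr; τ = 398200 / 2.9485 = 135100 yr.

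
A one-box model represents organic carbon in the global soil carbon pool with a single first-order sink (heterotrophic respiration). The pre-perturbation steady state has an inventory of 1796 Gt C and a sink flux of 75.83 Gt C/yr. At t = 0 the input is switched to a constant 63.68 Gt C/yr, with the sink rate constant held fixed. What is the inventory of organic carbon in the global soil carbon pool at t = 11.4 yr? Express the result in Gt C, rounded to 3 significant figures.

1690 Gt C

τ = M₀/F₀ = 1796/75.83 = 23.68 yr; rate constant k = 1/τ.
New steady state M_∞ = F₁/k = F₁·τ = 63.68 × 23.68 = 1508.2 Gt C.
M(t) = M_∞ + (M₀ − M_∞)·e^(−t/τ); t/τ = 11.4/23.68 = 0.4813, so e^(−t/τ) = 0.6180.
M(t) = 1508.2 + 287.8 × 0.6180 = 1686.1 Gt C.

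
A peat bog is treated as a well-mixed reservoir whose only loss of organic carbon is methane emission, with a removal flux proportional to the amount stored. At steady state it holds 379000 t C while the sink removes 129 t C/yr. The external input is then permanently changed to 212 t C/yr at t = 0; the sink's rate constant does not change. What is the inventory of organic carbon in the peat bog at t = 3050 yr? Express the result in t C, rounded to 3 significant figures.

Residence time τ = M₀/F₀ = 2938 yr. The eventual steady state is M_∞ = M₀·(F₁/F₀) = 379000 × 212/129 = 622850 t C.
The anomaly ΔM(t) = M(t) − M_∞ decays as ΔM₀·e^(−t/τ) with ΔM₀ = 379000 − 622850 = −243900 t C.
At t = 3050 yr, e^(−t/τ) = e^(−1.038) = 0.3541, so ΔM = −86350 t C and M = 622850 − 86350 = 536500 t C.

537000 t C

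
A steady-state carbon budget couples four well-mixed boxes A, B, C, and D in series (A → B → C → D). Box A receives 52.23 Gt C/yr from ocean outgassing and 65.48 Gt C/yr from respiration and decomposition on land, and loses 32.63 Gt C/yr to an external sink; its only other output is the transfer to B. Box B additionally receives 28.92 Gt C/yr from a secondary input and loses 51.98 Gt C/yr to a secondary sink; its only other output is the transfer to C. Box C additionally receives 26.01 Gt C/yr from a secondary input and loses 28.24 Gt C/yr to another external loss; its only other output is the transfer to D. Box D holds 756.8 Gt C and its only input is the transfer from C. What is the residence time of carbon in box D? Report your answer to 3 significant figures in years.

12.7 yr

Box A: F(A→B) = (52.23 + 65.48) − 32.63 = 85.080 Gt C/yr.
Box B: F(B→C) = (85.080 + 28.92) − 51.98 = 62.020 Gt C/yr.
Box C: F(C→D) = (62.020 + 26.01) − 28.24 = 59.790 Gt C/yr.
Box D throughput = its input = 59.790 Gt C/yr; τ = 756.8 / 59.790 = 12.66 yr.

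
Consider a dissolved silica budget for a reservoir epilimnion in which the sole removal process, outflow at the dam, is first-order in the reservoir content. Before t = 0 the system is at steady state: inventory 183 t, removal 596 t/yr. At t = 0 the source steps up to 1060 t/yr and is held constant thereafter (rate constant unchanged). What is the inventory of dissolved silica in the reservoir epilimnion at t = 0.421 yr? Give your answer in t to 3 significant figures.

The sink rate constant is k = F₀/M₀ = 596/183 = 3.257 yr⁻¹.
Solving dM/dt = F₁ − kM with M(0) = M₀ gives M(t) = F₁/k + (M₀ − F₁/k)·e^(−kt).
F₁/k = 1060/3.257 = 325.47 t; kt = 3.257 × 0.421 = 1.371, e^(−kt) = 0.2538.
M(0.421) = 325.47 + (183 − 325.47) × 0.2538 = 325.47 − 36.16 = 289.31 t.

289 t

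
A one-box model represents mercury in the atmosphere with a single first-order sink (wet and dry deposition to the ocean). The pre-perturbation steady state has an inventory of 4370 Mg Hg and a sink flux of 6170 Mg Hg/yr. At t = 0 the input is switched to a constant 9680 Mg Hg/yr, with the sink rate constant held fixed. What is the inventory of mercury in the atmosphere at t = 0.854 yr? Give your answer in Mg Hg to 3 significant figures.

The sink rate constant is k = F₀/M₀ = 6170/4370 = 1.412 yr⁻¹.
Solving dM/dt = F₁ − kM with M(0) = M₀ gives M(t) = F₁/k + (M₀ − F₁/k)·e^(−kt).
F₁/k = 9680/1.412 = 6856.0 Mg Hg; kt = 1.412 × 0.854 = 1.206, e^(−kt) = 0.2995.
M(0.854) = 6856.0 + (4370 − 6856.0) × 0.2995 = 6856.0 − 744.5 = 6111.5 Mg Hg.

6110 Mg Hg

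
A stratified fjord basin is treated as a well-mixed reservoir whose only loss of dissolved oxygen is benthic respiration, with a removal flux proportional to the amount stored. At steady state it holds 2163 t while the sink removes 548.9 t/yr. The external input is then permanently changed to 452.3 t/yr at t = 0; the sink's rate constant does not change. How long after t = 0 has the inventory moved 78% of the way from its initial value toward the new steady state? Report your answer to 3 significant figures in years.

τ = M₀/F₀ = 2163/548.9 = 3.941 yr.
The remaining gap fraction is e^(−t/τ); 78% covered ⇒ e^(−t/τ) = 0.220.
t = −τ ln(0.220) = 3.941 × 1.514 = 5.967 yr.

5.97 yr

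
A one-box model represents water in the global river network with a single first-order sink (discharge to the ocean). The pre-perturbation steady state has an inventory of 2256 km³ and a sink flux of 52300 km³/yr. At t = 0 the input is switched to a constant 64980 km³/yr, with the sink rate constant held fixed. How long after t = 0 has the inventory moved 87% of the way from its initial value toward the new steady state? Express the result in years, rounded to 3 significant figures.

0.0880 yr

τ = M₀/F₀ = 2256/52300 = 0.04314 yr.
The remaining gap fraction is e^(−t/τ); 87% covered ⇒ e^(−t/τ) = 0.130.
t = −τ ln(0.130) = 0.04314 × 2.040 = 0.08801 yr.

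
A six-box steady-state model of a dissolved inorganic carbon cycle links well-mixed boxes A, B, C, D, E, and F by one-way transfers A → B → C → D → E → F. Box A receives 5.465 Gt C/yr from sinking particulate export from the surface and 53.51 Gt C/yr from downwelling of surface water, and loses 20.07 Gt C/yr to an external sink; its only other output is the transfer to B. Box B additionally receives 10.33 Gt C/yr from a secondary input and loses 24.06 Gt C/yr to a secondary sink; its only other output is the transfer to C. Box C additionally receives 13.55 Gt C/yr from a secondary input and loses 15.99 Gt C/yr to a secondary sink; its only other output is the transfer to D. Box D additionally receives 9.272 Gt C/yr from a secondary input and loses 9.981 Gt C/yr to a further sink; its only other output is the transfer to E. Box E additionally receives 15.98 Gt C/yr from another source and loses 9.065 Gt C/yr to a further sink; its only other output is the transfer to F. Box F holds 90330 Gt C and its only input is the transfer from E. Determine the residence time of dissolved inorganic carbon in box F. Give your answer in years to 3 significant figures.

Box A: F(A→B) = (5.465 + 53.51) − 20.07 = 38.905 Gt C/yr.
Box B: F(B→C) = (38.905 + 10.33) − 24.06 = 25.175 Gt C/yr.
Box C: F(C→D) = (25.175 + 13.55) − 15.99 = 22.735 Gt C/yr.
Box D: F(D→E) = (22.735 + 9.272) − 9.981 = 22.026 Gt C/yr.
Box E: F(E→F) = (22.026 + 15.98) − 9.065 = 28.941 Gt C/yr.
Box F throughput = its input = 28.941 Gt C/yr; τ = 90330 / 28.941 = 3121 yr.

3120 yr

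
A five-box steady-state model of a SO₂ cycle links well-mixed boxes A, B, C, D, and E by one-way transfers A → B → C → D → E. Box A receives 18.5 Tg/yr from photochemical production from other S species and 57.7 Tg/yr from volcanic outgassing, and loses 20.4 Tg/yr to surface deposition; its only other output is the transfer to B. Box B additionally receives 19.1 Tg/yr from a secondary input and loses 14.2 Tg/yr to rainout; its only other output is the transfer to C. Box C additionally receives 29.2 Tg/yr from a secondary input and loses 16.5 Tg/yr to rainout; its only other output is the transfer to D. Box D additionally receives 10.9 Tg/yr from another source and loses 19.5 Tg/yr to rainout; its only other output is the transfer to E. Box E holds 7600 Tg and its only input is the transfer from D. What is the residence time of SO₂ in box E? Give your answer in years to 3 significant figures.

Box A: F(A→B) = (18.5 + 57.7) − 20.4 = 55.800 Tg/yr.
Box B: F(B→C) = (55.800 + 19.1) − 14.2 = 60.700 Tg/yr.
Box C: F(C→D) = (60.700 + 29.2) − 16.5 = 73.400 Tg/yr.
Box D: F(D→E) = (73.400 + 10.9) − 19.5 = 64.800 Tg/yr.
Box E throughput = its input = 64.800 Tg/yr; τ = 7600 / 64.800 = 117.3 yr.

117 yr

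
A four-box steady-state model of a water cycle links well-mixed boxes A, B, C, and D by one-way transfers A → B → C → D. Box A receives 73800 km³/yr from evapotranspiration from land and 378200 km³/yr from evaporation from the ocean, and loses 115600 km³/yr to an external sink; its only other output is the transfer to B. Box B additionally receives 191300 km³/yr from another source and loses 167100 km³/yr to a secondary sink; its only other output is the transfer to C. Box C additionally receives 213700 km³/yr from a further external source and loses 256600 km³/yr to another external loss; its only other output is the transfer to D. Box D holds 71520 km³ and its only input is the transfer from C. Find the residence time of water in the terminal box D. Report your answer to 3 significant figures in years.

Box A: F(A→B) = (73800 + 378200) − 115600 = 336400 km³/yr.
Box B: F(B→C) = (336400 + 191300) − 167100 = 360600 km³/yr.
Box C: F(C→D) = (360600 + 213700) − 256600 = 317700 km³/yr.
Box D throughput = its input = 317700 km³/yr; τ = 71520 / 317700 = 0.2251 yr.

0.225 yr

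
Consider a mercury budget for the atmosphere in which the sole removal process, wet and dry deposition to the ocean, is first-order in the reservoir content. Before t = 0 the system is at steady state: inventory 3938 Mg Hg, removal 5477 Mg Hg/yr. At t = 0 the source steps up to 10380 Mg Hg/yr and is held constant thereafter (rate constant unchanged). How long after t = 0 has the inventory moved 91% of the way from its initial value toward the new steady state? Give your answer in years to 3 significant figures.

1.73 yr

τ = M₀/F₀ = 3938/5477 = 0.7190 yr.
The remaining gap fraction is e^(−t/τ); 91% covered ⇒ e^(−t/τ) = 0.0900.
t = −τ ln(0.0900) = 0.7190 × 2.408 = 1.731 yr.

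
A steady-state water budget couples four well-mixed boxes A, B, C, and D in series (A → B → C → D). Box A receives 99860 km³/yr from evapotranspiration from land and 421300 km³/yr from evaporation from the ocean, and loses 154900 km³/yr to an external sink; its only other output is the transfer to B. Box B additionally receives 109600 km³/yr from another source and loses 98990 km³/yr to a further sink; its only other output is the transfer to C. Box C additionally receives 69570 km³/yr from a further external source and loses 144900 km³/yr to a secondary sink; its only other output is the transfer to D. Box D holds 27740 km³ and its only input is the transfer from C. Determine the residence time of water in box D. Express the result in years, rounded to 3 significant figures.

Box A: F(A→B) = (99860 + 421300) − 154900 = 366260 km³/yr.
Box B: F(B→C) = (366260 + 109600) − 98990 = 376870 km³/yr.
Box C: F(C→D) = (376870 + 69570) − 144900 = 301540 km³/yr.
Box D throughput = its input = 301540 km³/yr; τ = 27740 / 301540 = 0.09199 yr.

0.0920 yr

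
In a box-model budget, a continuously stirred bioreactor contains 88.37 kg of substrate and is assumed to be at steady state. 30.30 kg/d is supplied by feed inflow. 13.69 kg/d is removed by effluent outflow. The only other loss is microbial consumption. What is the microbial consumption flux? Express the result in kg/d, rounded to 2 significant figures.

At steady state ΣF_in = ΣF_out.
ΣF_in = 30.300 kg/d.
Microbial consumption flux = ΣF_in − (13.69) = 30.300 − 13.69 = 16.61 kg/d.

17 kg/d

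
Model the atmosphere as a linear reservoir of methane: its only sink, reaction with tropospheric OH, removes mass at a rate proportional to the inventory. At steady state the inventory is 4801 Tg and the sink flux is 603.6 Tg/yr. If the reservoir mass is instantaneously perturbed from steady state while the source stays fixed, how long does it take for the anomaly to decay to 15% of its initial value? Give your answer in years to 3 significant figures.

For a linear reservoir the anomaly decays as exp(−t/τ) with τ = M/F = 4801/603.6 = 7.954 yr.
exp(−t/τ) = 0.15 ⇒ t = −τ ln(0.15) = 7.954 × 1.897 = 15.09 yr.

15.1 yr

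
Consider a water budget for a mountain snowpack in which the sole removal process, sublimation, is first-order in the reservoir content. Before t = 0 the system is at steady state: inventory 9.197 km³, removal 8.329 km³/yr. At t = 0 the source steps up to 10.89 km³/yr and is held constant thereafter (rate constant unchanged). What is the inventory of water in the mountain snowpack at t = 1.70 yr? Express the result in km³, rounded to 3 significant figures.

11.4 km³

Residence time τ = M₀/F₀ = 1.104 yr. The eventual steady state is M_∞ = M₀·(F₁/F₀) = 9.197 × 10.89/8.329 = 12.025 km³.
The anomaly ΔM(t) = M(t) − M_∞ decays as ΔM₀·e^(−t/τ) with ΔM₀ = 9.197 − 12.025 = −2.828 km³.
At t = 1.70 yr, e^(−t/τ) = e^(−1.540) = 0.2145, so ΔM = −0.6065 km³ and M = 12.025 − 0.6065 = 11.418 km³.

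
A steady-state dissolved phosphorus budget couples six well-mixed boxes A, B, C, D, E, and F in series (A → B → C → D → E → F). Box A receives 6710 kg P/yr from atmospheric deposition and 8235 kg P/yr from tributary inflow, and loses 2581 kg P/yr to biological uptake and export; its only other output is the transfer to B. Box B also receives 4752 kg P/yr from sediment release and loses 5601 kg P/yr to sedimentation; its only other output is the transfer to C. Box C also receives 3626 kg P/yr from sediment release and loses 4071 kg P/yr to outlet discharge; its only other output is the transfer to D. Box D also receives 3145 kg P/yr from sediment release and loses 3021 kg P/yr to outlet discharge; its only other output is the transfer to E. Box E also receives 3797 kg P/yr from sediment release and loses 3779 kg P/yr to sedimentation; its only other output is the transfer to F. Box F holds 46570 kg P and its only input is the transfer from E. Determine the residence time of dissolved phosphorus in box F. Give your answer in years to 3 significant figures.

4.15 yr

Box A: F(A→B) = (6710 + 8235) − 2581 = 12364 kg P/yr.
Box B: F(B→C) = (12364 + 4752) − 5601 = 11515 kg P/yr.
Box C: F(C→D) = (11515 + 3626) − 4071 = 11070 kg P/yr.
Box D: F(D→E) = (11070 + 3145) − 3021 = 11194 kg P/yr.
Box E: F(E→F) = (11194 + 3797) − 3779 = 11212 kg P/yr.
Box F throughput = its input = 11212 kg P/yr; τ = 46570 / 11212 = 4.154 yr.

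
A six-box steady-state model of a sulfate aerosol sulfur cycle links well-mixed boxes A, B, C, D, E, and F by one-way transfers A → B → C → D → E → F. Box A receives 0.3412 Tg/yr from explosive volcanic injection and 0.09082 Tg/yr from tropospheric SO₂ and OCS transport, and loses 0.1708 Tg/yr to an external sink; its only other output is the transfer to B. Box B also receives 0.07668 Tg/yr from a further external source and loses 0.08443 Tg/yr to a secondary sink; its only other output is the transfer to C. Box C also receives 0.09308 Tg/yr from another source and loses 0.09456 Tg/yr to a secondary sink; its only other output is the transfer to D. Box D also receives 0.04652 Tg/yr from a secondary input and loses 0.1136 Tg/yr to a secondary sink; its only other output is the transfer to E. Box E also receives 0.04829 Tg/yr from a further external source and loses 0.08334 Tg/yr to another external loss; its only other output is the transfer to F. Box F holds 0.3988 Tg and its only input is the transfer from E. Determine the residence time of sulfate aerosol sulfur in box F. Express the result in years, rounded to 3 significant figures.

2.66 yr

Box A: F(A→B) = (0.3412 + 0.09082) − 0.1708 = 0.26122 Tg/yr.
Box B: F(B→C) = (0.26122 + 0.07668) − 0.08443 = 0.25347 Tg/yr.
Box C: F(C→D) = (0.25347 + 0.09308) − 0.09456 = 0.25199 Tg/yr.
Box D: F(D→E) = (0.25199 + 0.04652) − 0.1136 = 0.18491 Tg/yr.
Box E: F(E→F) = (0.18491 + 0.04829) − 0.08334 = 0.14986 Tg/yr.
Box F throughput = its input = 0.14986 Tg/yr; τ = 0.3988 / 0.14986 = 2.661 yr.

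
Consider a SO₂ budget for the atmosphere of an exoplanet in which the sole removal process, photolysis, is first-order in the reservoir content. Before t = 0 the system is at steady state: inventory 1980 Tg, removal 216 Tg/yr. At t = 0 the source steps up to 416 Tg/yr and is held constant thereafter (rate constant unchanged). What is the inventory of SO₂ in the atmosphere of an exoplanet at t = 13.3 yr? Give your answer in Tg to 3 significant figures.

Residence time τ = M₀/F₀ = 9.167 yr. The eventual steady state is M_∞ = M₀·(F₁/F₀) = 1980 × 416/216 = 3813.3 Tg.
The anomaly ΔM(t) = M(t) − M_∞ decays as ΔM₀·e^(−t/τ) with ΔM₀ = 1980 − 3813.3 = −1833 Tg.
At t = 13.3 yr, e^(−t/τ) = e^(−1.451) = 0.2344, so ΔM = −429.7 Tg and M = 3813.3 − 429.7 = 3383.7 Tg.

3380 Tg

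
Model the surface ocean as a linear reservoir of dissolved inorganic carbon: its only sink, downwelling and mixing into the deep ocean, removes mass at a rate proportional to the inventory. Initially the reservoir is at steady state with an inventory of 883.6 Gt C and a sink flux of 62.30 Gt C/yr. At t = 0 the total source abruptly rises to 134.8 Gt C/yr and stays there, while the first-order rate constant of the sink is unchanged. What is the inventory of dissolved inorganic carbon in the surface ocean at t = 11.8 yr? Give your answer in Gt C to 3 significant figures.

1460 Gt C

τ = M₀/F₀ = 883.6/62.30 = 14.18 yr; rate constant k = 1/τ.
New steady state M_∞ = F₁/k = F₁·τ = 134.8 × 14.18 = 1911.9 Gt C.
M(t) = M_∞ + (M₀ − M_∞)·e^(−t/τ); t/τ = 11.8/14.18 = 0.8320, so e^(−t/τ) = 0.4352.
M(t) = 1911.9 − 1028 × 0.4352 = 1464.4 Gt C.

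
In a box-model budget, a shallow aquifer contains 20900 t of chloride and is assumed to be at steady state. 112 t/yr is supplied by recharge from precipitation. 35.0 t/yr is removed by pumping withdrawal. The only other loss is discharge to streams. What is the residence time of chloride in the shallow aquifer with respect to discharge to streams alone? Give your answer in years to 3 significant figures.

271 yr

At steady state ΣF_in = ΣF_out.
ΣF_in = 112.00 t/yr.
Discharge to streams flux = ΣF_in − (35.0) = 112.00 − 35.00 = 77.00 t/yr.
τ = M / F = 20900 / 77.00 = 271.4 yr.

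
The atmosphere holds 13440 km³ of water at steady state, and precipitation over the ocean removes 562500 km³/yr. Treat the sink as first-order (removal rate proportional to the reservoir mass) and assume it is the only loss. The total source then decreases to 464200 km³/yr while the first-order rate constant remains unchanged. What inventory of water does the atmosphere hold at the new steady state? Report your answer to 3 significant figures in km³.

Rate constant k = F/M = 562500 / 13440 = 41.85 yr⁻¹.
At the new steady state, source = k·M_new ⇒ M_new = 464200 / 41.85 = 11090 km³.
(Equivalently M_new = M × F_new/F_old = 13440 × 464200/562500.)

11100 km³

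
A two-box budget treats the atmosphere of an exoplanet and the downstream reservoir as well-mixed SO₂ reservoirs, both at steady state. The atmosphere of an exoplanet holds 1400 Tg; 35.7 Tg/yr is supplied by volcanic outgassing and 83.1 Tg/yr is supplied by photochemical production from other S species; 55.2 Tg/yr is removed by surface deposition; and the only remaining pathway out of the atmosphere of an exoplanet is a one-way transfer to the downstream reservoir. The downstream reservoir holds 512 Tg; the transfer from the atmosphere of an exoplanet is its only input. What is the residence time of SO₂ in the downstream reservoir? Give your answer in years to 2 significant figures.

8.1 yr

Balance the atmosphere of an exoplanet: ΣF_in = 35.7 + 83.1 = 118.80 Tg/yr.
Transfer to the downstream reservoir = ΣF_in − (55.2) = 63.600 Tg/yr.
At steady state the output of the downstream reservoir equals its input, 63.600 Tg/yr.
τ = M / F = 512 / 63.600 = 8.050 yr.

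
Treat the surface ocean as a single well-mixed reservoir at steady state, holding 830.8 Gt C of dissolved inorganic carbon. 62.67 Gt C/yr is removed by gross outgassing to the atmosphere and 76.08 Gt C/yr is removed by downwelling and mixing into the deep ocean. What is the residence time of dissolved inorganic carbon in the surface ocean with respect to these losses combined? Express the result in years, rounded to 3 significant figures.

Total removal = 62.67 + 76.08 = 138.75 Gt C/yr.
τ = M / ΣF_out = 830.8 / 138.75 = 5.988 yr.

5.99 yr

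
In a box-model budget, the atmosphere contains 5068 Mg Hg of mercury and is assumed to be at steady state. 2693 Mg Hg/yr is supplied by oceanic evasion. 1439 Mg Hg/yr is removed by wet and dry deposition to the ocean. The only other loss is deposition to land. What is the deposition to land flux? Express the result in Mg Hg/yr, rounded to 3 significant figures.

At steady state ΣF_in = ΣF_out.
ΣF_in = 2693.0 Mg Hg/yr.
Deposition to land flux = ΣF_in − (1439) = 2693.0 − 1439 = 1254 Mg Hg/yr.

1250 Mg Hg/yr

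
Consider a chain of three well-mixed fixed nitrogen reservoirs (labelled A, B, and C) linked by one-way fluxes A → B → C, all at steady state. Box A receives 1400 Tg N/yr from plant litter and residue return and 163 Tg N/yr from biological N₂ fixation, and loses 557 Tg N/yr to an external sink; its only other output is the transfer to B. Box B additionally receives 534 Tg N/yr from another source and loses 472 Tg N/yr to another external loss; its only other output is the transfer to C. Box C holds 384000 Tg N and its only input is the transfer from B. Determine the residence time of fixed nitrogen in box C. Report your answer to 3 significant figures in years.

Box A: F(A→B) = (1400 + 163) − 557 = 1006.0 Tg N/yr.
Box B: F(B→C) = (1006.0 + 534) − 472 = 1068.0 Tg N/yr.
Box C throughput = its input = 1068.0 Tg N/yr; τ = 384000 / 1068.0 = 359.6 yr.

360 yr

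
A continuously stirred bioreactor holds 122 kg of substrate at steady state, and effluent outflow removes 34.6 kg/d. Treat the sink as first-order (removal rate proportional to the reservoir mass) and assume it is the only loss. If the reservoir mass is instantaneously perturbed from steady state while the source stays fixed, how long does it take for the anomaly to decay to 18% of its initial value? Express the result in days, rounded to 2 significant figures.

6.0 d

For a linear reservoir the anomaly decays as exp(−t/τ) with τ = M/F = 122/34.6 = 3.526 d.
exp(−t/τ) = 0.18 ⇒ t = −τ ln(0.18) = 3.526 × 1.715 = 6.046 d.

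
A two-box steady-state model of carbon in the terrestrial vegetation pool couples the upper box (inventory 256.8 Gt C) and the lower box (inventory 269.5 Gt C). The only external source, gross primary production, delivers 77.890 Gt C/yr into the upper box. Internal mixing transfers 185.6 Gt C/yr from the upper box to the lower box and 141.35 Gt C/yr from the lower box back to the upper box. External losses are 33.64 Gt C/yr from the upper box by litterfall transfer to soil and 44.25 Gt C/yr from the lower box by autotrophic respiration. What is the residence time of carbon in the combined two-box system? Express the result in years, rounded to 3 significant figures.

6.76 yr

Residence time in the combined system uses the total inventory and the total *external* removal — internal exchanges between the two boxes cancel.
M_total = 256.8 + 269.5 = 526.30 Gt C.
ΣF_external_out = 33.64 + 44.25 = 77.890 Gt C/yr.
τ = M_total / ΣF_ext = 526.30 / 77.890 = 6.757 yr.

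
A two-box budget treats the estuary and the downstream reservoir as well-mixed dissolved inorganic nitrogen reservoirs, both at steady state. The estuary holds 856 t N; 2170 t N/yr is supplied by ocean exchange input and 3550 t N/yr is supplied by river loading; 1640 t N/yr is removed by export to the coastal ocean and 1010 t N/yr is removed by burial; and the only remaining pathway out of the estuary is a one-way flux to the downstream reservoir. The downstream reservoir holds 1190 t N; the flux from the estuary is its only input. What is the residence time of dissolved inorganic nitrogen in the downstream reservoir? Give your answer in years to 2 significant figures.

0.39 yr

Balance the estuary: ΣF_in = 2170 + 3550 = 5720.0 t N/yr.
Flux to the downstream reservoir = ΣF_in − (1640 + 1010) = 3070.0 t N/yr.
At steady state the output of the downstream reservoir equals its input, 3070.0 t N/yr.
τ = M / F = 1190 / 3070.0 = 0.3876 yr.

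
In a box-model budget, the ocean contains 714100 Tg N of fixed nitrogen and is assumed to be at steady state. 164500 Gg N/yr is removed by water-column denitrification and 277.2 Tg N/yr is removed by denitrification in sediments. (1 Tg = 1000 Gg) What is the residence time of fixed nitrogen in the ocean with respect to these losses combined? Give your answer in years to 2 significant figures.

Convert the water-column denitrification flux: 164500 Gg N/yr = 164.5 Tg N/yr.
Total removal = 164.5 + 277.2 = 441.70 Tg N/yr.
τ = M / ΣF_out = 714100 / 441.70 = 1617 yr.

1600 yr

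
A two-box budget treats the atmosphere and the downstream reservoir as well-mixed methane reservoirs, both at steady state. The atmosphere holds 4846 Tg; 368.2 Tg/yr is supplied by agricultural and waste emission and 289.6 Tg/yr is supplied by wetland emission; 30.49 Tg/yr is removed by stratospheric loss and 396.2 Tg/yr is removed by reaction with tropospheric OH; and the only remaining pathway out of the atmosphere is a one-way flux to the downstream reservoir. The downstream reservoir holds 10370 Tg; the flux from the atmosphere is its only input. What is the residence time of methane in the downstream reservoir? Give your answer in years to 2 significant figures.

Balance the atmosphere: ΣF_in = 368.2 + 289.6 = 657.80 Tg/yr.
Flux to the downstream reservoir = ΣF_in − (30.49 + 396.2) = 231.11 Tg/yr.
At steady state the output of the downstream reservoir equals its input, 231.11 Tg/yr.
τ = M / F = 10370 / 231.11 = 44.87 yr.

45 yr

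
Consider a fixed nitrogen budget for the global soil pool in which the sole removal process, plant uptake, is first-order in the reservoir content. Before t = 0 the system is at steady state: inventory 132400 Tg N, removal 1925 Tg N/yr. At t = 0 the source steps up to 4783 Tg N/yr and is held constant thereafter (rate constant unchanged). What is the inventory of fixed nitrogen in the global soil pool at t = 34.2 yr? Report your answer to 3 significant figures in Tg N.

The sink rate constant is k = F₀/M₀ = 1925/132400 = 0.01454 yr⁻¹.
Solving dM/dt = F₁ − kM with M(0) = M₀ gives M(t) = F₁/k + (M₀ − F₁/k)·e^(−kt).
F₁/k = 4783/0.01454 = 328970 Tg N; kt = 0.01454 × 34.2 = 0.4972, e^(−kt) = 0.6082.
M(34.2) = 328970 + (132400 − 328970) × 0.6082 = 328970 − 119600 = 209420 Tg N.

209000 Tg N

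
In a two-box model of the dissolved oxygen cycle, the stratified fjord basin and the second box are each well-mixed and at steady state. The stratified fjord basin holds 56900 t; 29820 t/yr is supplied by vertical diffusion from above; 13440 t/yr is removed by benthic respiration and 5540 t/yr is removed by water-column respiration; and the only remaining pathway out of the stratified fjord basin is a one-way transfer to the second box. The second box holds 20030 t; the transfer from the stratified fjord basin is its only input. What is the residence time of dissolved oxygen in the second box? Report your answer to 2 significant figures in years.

1.8 yr

Balance the stratified fjord basin: ΣF_in = 29820 t/yr.
Transfer to the second box = ΣF_in − (13440 + 5540) = 10840 t/yr.
At steady state the output of the second box equals its input, 10840 t/yr.
τ = M / F = 20030 / 10840 = 1.848 yr.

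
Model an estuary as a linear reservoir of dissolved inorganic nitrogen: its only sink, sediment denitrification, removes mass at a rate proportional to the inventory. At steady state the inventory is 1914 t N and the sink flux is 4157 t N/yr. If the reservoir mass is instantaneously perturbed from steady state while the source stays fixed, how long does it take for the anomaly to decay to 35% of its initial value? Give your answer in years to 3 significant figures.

0.483 yr

For a linear reservoir the anomaly decays as exp(−t/τ) with τ = M/F = 1914/4157 = 0.4604 yr.
exp(−t/τ) = 0.35 ⇒ t = −τ ln(0.35) = 0.4604 × 1.050 = 0.4834 yr.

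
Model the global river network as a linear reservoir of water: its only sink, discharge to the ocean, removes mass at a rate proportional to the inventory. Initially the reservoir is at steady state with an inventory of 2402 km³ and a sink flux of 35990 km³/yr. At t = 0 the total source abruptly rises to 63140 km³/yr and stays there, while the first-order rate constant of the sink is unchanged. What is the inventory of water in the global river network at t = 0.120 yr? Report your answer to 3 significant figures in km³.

3910 km³

τ = M₀/F₀ = 2402/35990 = 0.06674 yr; rate constant k = 1/τ.
New steady state M_∞ = F₁/k = F₁·τ = 63140 × 0.06674 = 4214.0 km³.
M(t) = M_∞ + (M₀ − M_∞)·e^(−t/τ); t/τ = 0.120/0.06674 = 1.798, so e^(−t/τ) = 0.1656.
M(t) = 4214.0 − 1812 × 0.1656 = 3913.9 km³.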